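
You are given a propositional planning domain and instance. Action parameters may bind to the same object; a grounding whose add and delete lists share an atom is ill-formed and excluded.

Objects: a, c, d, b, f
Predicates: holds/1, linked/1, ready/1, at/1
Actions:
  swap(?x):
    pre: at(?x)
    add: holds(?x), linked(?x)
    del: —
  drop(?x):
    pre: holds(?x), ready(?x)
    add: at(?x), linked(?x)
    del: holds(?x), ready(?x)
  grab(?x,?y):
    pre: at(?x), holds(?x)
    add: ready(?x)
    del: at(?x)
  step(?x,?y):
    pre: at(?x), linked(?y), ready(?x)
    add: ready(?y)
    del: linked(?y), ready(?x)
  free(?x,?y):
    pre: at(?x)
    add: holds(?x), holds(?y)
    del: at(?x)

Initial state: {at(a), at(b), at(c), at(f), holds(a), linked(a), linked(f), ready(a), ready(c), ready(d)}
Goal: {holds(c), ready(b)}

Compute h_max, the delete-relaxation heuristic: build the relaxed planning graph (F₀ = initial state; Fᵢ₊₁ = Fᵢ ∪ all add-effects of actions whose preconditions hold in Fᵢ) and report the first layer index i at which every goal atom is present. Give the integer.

2

F0 = init (10 atoms)
F1 = F0 ∪ {holds(b), holds(c), holds(d), holds(f), linked(b), linked(c), ready(f)}  (17 atoms)
F2 = F1 ∪ {at(d), linked(d), ready(b)}  (20 atoms)
goal ⊆ F2  ⇒  h_max = 2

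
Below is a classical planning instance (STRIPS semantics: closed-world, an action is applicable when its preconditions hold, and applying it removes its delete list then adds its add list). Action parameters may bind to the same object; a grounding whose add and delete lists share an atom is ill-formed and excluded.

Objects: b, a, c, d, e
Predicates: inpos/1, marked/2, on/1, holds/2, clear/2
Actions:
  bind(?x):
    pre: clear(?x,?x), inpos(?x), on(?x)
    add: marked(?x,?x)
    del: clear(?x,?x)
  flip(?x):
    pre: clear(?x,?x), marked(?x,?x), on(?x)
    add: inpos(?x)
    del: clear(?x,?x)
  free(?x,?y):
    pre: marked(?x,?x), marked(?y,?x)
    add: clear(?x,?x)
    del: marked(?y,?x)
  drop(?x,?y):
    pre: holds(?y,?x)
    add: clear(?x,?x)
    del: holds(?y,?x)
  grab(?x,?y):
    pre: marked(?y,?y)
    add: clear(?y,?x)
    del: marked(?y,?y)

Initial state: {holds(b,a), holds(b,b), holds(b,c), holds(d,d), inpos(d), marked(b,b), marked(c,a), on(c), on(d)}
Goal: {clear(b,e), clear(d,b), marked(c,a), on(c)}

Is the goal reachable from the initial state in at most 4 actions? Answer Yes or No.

Yes

1. drop(d,d)  →  {clear(d,d), holds(b,a), holds(b,b), holds(b,c), inpos(d), marked(b,b), marked(c,a), on(c), on(d)}
2. bind(d)  →  {holds(b,a), holds(b,b), holds(b,c), inpos(d), marked(b,b), marked(c,a), marked(d,d), on(c), on(d)}
3. grab(b,d)  →  {clear(d,b), holds(b,a), holds(b,b), holds(b,c), inpos(d), marked(b,b), marked(c,a), on(c), on(d)}
4. grab(e,b)  →  {clear(b,e), clear(d,b), holds(b,a), holds(b,b), holds(b,c), inpos(d), marked(c,a), on(c), on(d)}
optimal plan length = 4; 4 ≤ 4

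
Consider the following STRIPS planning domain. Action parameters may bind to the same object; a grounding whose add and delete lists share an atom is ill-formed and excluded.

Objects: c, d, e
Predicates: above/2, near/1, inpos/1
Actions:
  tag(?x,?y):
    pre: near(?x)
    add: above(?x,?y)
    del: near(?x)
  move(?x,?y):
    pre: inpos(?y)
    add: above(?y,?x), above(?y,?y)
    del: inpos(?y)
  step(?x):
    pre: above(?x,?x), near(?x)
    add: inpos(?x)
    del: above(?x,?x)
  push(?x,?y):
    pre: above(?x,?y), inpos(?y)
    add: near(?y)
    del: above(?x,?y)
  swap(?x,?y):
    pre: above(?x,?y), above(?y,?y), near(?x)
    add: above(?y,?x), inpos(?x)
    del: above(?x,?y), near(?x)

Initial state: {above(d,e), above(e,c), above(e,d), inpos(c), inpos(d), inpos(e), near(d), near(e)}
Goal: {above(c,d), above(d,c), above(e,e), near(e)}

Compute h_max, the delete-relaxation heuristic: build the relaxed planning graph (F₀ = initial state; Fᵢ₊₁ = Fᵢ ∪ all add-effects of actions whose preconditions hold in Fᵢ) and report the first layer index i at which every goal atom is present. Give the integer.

F0 = init (8 atoms)
F1 = F0 ∪ {above(c,c), above(c,d), above(c,e), above(d,c), above(d,d), above(e,e), near(c)}  (15 atoms)
goal ⊆ F1  ⇒  h_max = 1

1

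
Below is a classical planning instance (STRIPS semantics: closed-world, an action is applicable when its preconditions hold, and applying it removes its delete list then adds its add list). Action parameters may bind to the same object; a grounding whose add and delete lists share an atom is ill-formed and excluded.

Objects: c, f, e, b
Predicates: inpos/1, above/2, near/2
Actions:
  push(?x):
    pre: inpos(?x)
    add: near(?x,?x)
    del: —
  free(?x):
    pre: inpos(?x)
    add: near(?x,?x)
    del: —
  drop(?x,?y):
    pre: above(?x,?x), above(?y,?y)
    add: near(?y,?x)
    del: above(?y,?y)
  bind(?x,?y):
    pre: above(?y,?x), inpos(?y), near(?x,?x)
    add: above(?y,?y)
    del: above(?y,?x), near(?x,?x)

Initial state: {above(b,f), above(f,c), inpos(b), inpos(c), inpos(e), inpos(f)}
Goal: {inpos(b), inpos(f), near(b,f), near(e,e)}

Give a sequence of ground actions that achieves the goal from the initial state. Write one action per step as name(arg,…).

push(c); push(f); push(e); bind(c,f); bind(f,b); drop(f,b)

1. push(c)  →  {above(b,f), above(f,c), inpos(b), inpos(c), inpos(e), inpos(f), near(c,c)}
2. push(f)  →  {above(b,f), above(f,c), inpos(b), inpos(c), inpos(e), inpos(f), near(c,c), near(f,f)}
3. push(e)  →  {above(b,f), above(f,c), inpos(b), inpos(c), inpos(e), inpos(f), near(c,c), near(e,e), near(f,f)}
4. bind(c,f)  →  {above(b,f), above(f,f), inpos(b), inpos(c), inpos(e), inpos(f), near(e,e), near(f,f)}
5. bind(f,b)  →  {above(b,b), above(f,f), inpos(b), inpos(c), inpos(e), inpos(f), near(e,e)}
6. drop(f,b)  →  {above(f,f), inpos(b), inpos(c), inpos(e), inpos(f), near(b,f), near(e,e)}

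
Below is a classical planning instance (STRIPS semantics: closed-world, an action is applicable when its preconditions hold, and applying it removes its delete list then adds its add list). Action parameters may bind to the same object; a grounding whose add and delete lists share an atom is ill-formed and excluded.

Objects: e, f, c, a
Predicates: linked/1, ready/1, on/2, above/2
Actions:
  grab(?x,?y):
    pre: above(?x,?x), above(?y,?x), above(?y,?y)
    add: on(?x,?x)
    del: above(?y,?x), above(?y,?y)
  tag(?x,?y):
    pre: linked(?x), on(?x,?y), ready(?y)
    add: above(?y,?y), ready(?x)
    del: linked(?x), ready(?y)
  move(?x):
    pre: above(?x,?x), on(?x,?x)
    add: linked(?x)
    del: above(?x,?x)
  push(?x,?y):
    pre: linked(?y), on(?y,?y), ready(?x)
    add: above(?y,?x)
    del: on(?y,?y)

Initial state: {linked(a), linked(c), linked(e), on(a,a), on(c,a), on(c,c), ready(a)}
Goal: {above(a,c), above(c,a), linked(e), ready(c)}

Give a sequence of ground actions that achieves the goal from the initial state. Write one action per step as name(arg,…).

push(a,c); tag(c,a); push(c,a)

1. push(a,c)  →  {above(c,a), linked(a), linked(c), linked(e), on(a,a), on(c,a), ready(a)}
2. tag(c,a)  →  {above(a,a), above(c,a), linked(a), linked(e), on(a,a), on(c,a), ready(c)}
3. push(c,a)  →  {above(a,a), above(a,c), above(c,a), linked(a), linked(e), on(c,a), ready(c)}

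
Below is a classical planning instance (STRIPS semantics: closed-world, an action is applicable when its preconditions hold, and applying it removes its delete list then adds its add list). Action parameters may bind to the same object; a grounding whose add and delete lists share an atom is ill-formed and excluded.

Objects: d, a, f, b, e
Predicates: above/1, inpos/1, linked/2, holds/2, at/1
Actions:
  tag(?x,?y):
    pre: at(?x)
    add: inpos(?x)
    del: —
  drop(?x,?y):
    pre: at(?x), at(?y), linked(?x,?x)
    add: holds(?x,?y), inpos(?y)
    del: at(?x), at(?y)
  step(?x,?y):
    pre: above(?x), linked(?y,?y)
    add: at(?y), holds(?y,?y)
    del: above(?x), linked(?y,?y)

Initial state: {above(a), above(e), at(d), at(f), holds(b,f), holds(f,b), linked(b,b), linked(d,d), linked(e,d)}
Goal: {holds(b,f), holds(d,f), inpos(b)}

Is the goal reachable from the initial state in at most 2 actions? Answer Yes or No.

No

1. drop(d,f)  →  {above(a), above(e), holds(b,f), holds(d,f), holds(f,b), inpos(f), linked(b,b), linked(d,d), linked(e,d)}
2. step(a,b)  →  {above(e), at(b), holds(b,b), holds(b,f), holds(d,f), holds(f,b), inpos(f), linked(d,d), linked(e,d)}
3. tag(b,d)  →  {above(e), at(b), holds(b,b), holds(b,f), holds(d,f), holds(f,b), inpos(b), inpos(f), linked(d,d), linked(e,d)}
optimal plan length = 3; 3 > 2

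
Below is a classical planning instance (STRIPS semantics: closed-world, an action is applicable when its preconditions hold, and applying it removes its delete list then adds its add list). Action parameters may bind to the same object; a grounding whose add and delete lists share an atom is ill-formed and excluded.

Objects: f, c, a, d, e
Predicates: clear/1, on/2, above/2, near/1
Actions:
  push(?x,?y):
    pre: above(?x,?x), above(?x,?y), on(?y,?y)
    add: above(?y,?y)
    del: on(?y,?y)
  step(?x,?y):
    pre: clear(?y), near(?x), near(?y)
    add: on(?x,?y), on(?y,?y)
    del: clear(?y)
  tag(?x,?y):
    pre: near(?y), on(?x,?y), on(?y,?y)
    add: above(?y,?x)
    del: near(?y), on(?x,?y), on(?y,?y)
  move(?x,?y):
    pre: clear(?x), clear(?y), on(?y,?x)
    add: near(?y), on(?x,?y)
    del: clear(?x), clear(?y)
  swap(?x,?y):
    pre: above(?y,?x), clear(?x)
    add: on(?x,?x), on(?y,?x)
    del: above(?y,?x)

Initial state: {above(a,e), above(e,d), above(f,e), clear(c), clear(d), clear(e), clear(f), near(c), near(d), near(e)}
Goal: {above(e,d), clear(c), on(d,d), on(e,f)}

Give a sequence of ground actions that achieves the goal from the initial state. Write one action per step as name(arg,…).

1. step(c,d)  →  {above(a,e), above(e,d), above(f,e), clear(c), clear(e), clear(f), near(c), near(d), near(e), on(c,d), on(d,d)}
2. swap(e,f)  →  {above(a,e), above(e,d), clear(c), clear(e), clear(f), near(c), near(d), near(e), on(c,d), on(d,d), on(e,e), on(f,e)}
3. move(e,f)  →  {above(a,e), above(e,d), clear(c), near(c), near(d), near(e), near(f), on(c,d), on(d,d), on(e,e), on(e,f), on(f,e)}

step(c,d); swap(e,f); move(e,f)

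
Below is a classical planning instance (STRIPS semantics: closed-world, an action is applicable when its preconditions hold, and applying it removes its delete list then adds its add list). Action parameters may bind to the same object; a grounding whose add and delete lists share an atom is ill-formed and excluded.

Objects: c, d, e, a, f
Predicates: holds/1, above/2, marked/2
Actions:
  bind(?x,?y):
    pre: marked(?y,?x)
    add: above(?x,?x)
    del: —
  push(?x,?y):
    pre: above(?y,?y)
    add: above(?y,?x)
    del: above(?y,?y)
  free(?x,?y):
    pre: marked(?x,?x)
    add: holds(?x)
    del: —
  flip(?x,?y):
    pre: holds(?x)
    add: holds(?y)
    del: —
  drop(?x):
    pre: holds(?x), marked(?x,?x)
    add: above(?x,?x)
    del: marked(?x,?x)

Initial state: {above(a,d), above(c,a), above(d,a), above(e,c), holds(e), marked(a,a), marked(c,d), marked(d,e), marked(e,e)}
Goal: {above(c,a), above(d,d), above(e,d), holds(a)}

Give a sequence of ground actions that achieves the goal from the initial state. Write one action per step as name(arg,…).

1. bind(d,c)  →  {above(a,d), above(c,a), above(d,a), above(d,d), above(e,c), holds(e), marked(a,a), marked(c,d), marked(d,e), marked(e,e)}
2. bind(e,d)  →  {above(a,d), above(c,a), above(d,a), above(d,d), above(e,c), above(e,e), holds(e), marked(a,a), marked(c,d), marked(d,e), marked(e,e)}
3. push(d,e)  →  {above(a,d), above(c,a), above(d,a), above(d,d), above(e,c), above(e,d), holds(e), marked(a,a), marked(c,d), marked(d,e), marked(e,e)}
4. free(a,c)  →  {above(a,d), above(c,a), above(d,a), above(d,d), above(e,c), above(e,d), holds(a), holds(e), marked(a,a), marked(c,d), marked(d,e), marked(e,e)}

bind(d,c); bind(e,d); push(d,e); free(a,c)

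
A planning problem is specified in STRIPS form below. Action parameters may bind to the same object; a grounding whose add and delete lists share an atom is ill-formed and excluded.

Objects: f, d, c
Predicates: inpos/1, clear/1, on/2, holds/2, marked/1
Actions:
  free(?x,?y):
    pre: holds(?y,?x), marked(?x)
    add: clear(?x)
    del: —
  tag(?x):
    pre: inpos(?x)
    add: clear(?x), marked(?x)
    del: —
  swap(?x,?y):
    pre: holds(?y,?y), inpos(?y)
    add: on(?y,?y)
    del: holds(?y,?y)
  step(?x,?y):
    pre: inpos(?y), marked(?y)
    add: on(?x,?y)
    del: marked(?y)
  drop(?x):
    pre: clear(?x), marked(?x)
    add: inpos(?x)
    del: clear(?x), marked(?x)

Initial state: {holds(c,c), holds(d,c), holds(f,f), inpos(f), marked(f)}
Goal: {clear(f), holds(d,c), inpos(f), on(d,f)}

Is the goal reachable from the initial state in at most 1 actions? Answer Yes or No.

No

1. free(f,f)  →  {clear(f), holds(c,c), holds(d,c), holds(f,f), inpos(f), marked(f)}
2. step(d,f)  →  {clear(f), holds(c,c), holds(d,c), holds(f,f), inpos(f), on(d,f)}
optimal plan length = 2; 2 > 1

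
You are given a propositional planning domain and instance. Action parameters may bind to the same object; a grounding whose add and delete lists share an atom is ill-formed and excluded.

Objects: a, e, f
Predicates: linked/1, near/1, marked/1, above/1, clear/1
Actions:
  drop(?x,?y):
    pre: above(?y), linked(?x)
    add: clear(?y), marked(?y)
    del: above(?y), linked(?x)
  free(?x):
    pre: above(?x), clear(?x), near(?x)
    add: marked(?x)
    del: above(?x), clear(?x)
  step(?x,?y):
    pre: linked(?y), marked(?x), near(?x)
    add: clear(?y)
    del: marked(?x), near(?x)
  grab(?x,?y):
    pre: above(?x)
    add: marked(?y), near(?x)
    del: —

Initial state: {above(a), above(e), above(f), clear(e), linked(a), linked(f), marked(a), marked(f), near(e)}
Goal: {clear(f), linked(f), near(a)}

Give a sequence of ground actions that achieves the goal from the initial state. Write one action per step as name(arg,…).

1. drop(a,f)  →  {above(a), above(e), clear(e), clear(f), linked(f), marked(a), marked(f), near(e)}
2. grab(a,a)  →  {above(a), above(e), clear(e), clear(f), linked(f), marked(a), marked(f), near(a), near(e)}

drop(a,f); grab(a,a)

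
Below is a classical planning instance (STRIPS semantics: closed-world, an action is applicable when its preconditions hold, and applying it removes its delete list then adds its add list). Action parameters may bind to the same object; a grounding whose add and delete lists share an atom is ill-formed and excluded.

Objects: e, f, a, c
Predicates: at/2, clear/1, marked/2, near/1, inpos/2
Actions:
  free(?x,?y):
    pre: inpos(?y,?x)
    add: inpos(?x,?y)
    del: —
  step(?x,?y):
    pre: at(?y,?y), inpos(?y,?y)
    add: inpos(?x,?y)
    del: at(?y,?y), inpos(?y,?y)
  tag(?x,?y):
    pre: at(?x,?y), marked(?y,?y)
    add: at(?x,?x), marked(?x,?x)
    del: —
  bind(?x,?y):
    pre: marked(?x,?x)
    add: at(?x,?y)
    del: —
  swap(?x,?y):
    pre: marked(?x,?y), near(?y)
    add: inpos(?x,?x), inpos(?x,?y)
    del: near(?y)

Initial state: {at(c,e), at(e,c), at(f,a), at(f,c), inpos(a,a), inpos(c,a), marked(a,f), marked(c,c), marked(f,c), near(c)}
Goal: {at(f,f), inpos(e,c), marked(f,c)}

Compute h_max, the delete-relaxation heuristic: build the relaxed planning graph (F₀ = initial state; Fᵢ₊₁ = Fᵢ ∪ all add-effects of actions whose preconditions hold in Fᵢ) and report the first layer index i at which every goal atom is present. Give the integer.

F0 = init (10 atoms)
F1 = F0 ∪ {at(c,a), at(c,c), at(c,f), at(e,e), at(f,f), inpos(a,c), inpos(c,c), inpos(f,c), inpos(f,f), marked(e,e), marked(f,f)}  (21 atoms)
F2 = F1 ∪ {at(e,a), at(e,f), at(f,e), inpos(a,f), inpos(c,f), inpos(e,c), inpos(e,f)}  (28 atoms)
goal ⊆ F2  ⇒  h_max = 2

2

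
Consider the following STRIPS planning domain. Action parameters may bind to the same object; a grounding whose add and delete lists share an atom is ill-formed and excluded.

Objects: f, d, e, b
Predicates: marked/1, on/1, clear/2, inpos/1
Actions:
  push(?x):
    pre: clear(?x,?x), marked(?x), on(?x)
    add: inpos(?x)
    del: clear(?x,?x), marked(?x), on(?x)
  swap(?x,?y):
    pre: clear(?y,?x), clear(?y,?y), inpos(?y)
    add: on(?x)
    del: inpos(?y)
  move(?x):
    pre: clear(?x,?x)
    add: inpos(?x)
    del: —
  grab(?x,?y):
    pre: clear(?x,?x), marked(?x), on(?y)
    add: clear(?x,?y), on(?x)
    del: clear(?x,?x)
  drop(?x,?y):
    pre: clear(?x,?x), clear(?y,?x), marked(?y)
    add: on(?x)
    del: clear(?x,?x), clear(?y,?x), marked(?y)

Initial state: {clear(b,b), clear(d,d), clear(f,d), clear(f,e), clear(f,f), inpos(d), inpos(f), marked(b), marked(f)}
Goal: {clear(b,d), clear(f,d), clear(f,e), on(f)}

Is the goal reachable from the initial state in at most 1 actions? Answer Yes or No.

1. swap(f,f)  →  {clear(b,b), clear(d,d), clear(f,d), clear(f,e), clear(f,f), inpos(d), marked(b), marked(f), on(f)}
2. swap(d,d)  →  {clear(b,b), clear(d,d), clear(f,d), clear(f,e), clear(f,f), marked(b), marked(f), on(d), on(f)}
3. grab(b,d)  →  {clear(b,d), clear(d,d), clear(f,d), clear(f,e), clear(f,f), marked(b), marked(f), on(b), on(d), on(f)}
optimal plan length = 3; 3 > 1

No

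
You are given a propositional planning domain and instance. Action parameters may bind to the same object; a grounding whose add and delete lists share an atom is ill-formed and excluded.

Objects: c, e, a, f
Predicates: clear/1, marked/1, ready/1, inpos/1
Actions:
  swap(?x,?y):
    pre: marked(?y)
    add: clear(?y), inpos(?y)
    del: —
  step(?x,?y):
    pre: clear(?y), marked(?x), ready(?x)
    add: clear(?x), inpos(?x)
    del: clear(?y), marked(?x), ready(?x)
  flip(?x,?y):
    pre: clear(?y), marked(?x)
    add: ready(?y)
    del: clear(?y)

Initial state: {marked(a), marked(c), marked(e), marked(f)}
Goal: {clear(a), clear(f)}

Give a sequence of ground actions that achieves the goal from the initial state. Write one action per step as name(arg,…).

1. swap(c,a)  →  {clear(a), inpos(a), marked(a), marked(c), marked(e), marked(f)}
2. swap(c,f)  →  {clear(a), clear(f), inpos(a), inpos(f), marked(a), marked(c), marked(e), marked(f)}

swap(c,a); swap(c,f)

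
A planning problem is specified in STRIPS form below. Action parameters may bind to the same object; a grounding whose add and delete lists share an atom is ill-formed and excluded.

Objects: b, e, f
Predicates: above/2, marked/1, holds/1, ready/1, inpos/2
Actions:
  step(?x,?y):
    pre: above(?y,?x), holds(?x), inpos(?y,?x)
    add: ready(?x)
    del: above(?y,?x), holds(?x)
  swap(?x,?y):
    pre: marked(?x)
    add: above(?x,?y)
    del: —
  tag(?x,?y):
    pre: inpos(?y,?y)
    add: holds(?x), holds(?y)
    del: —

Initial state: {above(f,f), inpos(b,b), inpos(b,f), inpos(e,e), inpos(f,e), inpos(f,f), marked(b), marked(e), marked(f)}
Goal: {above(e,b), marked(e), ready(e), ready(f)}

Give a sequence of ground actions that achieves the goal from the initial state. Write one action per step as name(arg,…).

1. swap(e,b)  →  {above(e,b), above(f,f), inpos(b,b), inpos(b,f), inpos(e,e), inpos(f,e), inpos(f,f), marked(b), marked(e), marked(f)}
2. swap(e,e)  →  {above(e,b), above(e,e), above(f,f), inpos(b,b), inpos(b,f), inpos(e,e), inpos(f,e), inpos(f,f), marked(b), marked(e), marked(f)}
3. tag(e,f)  →  {above(e,b), above(e,e), above(f,f), holds(e), holds(f), inpos(b,b), inpos(b,f), inpos(e,e), inpos(f,e), inpos(f,f), marked(b), marked(e), marked(f)}
4. step(e,e)  →  {above(e,b), above(f,f), holds(f), inpos(b,b), inpos(b,f), inpos(e,e), inpos(f,e), inpos(f,f), marked(b), marked(e), marked(f), ready(e)}
5. step(f,f)  →  {above(e,b), inpos(b,b), inpos(b,f), inpos(e,e), inpos(f,e), inpos(f,f), marked(b), marked(e), marked(f), ready(e), ready(f)}

swap(e,b); swap(e,e); tag(e,f); step(e,e); step(f,f)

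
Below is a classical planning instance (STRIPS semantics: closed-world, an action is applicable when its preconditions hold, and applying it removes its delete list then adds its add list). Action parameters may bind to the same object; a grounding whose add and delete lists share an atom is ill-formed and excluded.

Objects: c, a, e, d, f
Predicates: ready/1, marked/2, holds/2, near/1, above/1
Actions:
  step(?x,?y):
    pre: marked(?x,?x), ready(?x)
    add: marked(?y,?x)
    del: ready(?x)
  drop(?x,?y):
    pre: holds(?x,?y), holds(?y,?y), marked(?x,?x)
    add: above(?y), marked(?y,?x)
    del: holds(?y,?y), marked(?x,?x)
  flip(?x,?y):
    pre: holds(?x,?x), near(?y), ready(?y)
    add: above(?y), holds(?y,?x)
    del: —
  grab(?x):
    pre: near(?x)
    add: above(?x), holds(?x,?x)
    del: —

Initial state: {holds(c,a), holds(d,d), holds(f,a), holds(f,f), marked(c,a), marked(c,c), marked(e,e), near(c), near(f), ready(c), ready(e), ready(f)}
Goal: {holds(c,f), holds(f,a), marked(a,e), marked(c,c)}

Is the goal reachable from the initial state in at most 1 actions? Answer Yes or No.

No

1. step(e,a)  →  {holds(c,a), holds(d,d), holds(f,a), holds(f,f), marked(a,e), marked(c,a), marked(c,c), marked(e,e), near(c), near(f), ready(c), ready(f)}
2. flip(f,c)  →  {above(c), holds(c,a), holds(c,f), holds(d,d), holds(f,a), holds(f,f), marked(a,e), marked(c,a), marked(c,c), marked(e,e), near(c), near(f), ready(c), ready(f)}
optimal plan length = 2; 2 > 1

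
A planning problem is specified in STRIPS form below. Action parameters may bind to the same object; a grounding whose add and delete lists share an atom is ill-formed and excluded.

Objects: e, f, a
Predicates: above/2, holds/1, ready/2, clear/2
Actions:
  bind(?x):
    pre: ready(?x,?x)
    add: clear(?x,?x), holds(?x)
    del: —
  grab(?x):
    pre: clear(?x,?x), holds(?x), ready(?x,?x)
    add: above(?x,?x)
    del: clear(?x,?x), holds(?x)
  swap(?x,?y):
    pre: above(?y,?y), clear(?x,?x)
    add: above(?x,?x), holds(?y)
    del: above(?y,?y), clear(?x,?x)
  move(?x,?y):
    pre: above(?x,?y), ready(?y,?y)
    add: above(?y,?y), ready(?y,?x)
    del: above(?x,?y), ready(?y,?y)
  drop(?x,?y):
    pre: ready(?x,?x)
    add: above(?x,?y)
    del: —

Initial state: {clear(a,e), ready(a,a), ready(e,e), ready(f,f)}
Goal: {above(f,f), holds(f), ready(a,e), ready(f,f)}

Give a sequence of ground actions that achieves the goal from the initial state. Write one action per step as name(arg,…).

1. bind(f)  →  {clear(a,e), clear(f,f), holds(f), ready(a,a), ready(e,e), ready(f,f)}
2. drop(e,a)  →  {above(e,a), clear(a,e), clear(f,f), holds(f), ready(a,a), ready(e,e), ready(f,f)}
3. move(e,a)  →  {above(a,a), clear(a,e), clear(f,f), holds(f), ready(a,e), ready(e,e), ready(f,f)}
4. swap(f,a)  →  {above(f,f), clear(a,e), holds(a), holds(f), ready(a,e), ready(e,e), ready(f,f)}

bind(f); drop(e,a); move(e,a); swap(f,a)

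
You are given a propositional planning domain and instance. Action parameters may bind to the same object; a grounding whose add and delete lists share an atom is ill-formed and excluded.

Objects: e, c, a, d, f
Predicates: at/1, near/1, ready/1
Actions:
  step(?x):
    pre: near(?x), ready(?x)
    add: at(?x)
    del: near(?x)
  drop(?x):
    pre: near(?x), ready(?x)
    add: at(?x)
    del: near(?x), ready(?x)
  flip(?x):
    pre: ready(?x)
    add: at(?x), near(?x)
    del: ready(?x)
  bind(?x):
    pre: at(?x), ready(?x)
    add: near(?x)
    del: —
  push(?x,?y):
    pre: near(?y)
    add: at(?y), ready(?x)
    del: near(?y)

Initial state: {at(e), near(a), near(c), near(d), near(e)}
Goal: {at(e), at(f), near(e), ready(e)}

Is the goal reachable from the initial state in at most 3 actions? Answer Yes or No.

Yes

1. push(e,c)  →  {at(c), at(e), near(a), near(d), near(e), ready(e)}
2. push(f,a)  →  {at(a), at(c), at(e), near(d), near(e), ready(e), ready(f)}
3. flip(f)  →  {at(a), at(c), at(e), at(f), near(d), near(e), near(f), ready(e)}
optimal plan length = 3; 3 ≤ 3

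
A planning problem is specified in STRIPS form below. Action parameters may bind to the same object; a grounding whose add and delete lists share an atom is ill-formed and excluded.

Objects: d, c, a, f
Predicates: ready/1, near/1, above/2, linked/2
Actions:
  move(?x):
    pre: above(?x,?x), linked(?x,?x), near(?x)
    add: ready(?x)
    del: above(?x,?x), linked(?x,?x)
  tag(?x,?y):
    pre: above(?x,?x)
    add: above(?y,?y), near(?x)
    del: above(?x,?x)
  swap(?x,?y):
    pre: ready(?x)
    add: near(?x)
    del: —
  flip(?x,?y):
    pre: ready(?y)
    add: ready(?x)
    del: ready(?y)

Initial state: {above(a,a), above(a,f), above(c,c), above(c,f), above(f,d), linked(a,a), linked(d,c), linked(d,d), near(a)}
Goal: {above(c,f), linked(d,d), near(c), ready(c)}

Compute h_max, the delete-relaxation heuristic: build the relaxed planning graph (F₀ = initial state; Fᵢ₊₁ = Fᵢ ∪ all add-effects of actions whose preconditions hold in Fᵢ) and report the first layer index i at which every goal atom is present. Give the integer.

2

F0 = init (9 atoms)
F1 = F0 ∪ {above(d,d), above(f,f), near(c), ready(a)}  (13 atoms)
F2 = F1 ∪ {near(d), near(f), ready(c), ready(d), ready(f)}  (18 atoms)
goal ⊆ F2  ⇒  h_max = 2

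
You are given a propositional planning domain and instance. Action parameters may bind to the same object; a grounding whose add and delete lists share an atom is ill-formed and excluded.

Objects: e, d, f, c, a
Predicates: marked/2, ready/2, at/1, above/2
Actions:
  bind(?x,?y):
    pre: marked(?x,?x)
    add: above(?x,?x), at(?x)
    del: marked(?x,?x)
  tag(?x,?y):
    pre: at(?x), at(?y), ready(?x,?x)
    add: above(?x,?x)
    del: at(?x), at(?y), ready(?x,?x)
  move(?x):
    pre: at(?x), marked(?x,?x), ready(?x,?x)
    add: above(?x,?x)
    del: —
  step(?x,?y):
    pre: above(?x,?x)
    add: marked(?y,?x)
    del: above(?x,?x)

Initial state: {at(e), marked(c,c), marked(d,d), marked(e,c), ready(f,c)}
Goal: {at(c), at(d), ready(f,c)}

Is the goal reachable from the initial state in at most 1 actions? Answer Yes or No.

No

1. bind(d,e)  →  {above(d,d), at(d), at(e), marked(c,c), marked(e,c), ready(f,c)}
2. bind(c,e)  →  {above(c,c), above(d,d), at(c), at(d), at(e), marked(e,c), ready(f,c)}
optimal plan length = 2; 2 > 1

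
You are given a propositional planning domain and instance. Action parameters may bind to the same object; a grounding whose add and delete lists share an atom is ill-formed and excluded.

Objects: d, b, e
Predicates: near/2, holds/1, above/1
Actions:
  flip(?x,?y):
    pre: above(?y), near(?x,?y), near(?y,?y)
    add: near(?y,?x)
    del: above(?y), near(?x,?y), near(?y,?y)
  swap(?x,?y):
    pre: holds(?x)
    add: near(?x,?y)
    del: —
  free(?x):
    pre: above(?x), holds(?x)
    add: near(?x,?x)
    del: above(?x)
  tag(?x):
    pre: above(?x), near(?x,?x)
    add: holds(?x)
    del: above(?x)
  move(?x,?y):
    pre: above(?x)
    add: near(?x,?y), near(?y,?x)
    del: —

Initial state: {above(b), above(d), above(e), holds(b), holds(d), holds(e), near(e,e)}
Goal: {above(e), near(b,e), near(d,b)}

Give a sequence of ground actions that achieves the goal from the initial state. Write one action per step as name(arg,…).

1. swap(d,b)  →  {above(b), above(d), above(e), holds(b), holds(d), holds(e), near(d,b), near(e,e)}
2. swap(b,e)  →  {above(b), above(d), above(e), holds(b), holds(d), holds(e), near(b,e), near(d,b), near(e,e)}

swap(d,b); swap(b,e)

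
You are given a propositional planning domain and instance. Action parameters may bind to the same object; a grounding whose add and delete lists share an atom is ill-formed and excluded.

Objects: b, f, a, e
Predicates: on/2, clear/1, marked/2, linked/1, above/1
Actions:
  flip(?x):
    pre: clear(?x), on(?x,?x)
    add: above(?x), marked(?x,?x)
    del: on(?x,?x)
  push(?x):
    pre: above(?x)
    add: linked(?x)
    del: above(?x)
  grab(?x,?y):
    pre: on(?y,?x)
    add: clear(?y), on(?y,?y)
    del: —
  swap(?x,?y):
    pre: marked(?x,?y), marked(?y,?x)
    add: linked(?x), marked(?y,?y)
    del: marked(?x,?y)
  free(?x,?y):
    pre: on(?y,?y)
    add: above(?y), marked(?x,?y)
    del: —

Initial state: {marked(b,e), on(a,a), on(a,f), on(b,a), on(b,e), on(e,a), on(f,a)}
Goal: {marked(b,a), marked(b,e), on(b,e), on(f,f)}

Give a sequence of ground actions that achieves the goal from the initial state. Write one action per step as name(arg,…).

1. grab(a,f)  →  {clear(f), marked(b,e), on(a,a), on(a,f), on(b,a), on(b,e), on(e,a), on(f,a), on(f,f)}
2. free(b,a)  →  {above(a), clear(f), marked(b,a), marked(b,e), on(a,a), on(a,f), on(b,a), on(b,e), on(e,a), on(f,a), on(f,f)}

grab(a,f); free(b,a)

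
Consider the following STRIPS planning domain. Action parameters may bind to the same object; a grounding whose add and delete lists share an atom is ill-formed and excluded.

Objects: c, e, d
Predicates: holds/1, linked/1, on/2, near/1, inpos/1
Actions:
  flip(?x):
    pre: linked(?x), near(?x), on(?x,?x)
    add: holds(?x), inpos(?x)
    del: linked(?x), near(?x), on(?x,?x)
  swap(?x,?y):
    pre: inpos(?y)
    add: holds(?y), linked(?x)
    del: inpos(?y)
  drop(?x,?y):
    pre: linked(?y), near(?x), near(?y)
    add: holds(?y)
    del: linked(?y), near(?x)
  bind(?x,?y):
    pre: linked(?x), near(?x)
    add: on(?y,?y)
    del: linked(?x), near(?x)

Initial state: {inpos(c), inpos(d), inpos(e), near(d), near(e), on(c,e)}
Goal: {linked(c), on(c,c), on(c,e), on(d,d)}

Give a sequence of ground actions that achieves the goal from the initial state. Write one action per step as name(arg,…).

swap(c,c); swap(e,e); swap(d,d); bind(e,c); bind(d,d)

1. swap(c,c)  →  {holds(c), inpos(d), inpos(e), linked(c), near(d), near(e), on(c,e)}
2. swap(e,e)  →  {holds(c), holds(e), inpos(d), linked(c), linked(e), near(d), near(e), on(c,e)}
3. swap(d,d)  →  {holds(c), holds(d), holds(e), linked(c), linked(d), linked(e), near(d), near(e), on(c,e)}
4. bind(e,c)  →  {holds(c), holds(d), holds(e), linked(c), linked(d), near(d), on(c,c), on(c,e)}
5. bind(d,d)  →  {holds(c), holds(d), holds(e), linked(c), on(c,c), on(c,e), on(d,d)}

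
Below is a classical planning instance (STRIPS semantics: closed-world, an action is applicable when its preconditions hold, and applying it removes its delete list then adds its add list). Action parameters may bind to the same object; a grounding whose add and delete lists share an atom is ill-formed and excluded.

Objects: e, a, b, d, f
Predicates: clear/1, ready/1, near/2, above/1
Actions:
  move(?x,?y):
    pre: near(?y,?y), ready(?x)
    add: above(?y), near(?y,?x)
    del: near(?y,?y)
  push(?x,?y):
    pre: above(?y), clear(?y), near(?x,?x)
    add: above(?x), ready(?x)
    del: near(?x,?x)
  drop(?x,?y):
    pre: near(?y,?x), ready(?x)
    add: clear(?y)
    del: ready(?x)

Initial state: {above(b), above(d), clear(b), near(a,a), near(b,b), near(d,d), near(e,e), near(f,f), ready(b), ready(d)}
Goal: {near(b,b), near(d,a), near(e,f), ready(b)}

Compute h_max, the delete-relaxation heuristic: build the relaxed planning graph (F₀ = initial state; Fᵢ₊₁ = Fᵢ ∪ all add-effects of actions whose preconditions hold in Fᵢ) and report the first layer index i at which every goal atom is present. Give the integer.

2

F0 = init (10 atoms)
F1 = F0 ∪ {above(a), above(e), above(f), clear(d), near(a,b), near(a,d), near(b,d), near(d,b), near(e,b), near(e,d), near(f,b), near(f,d), ready(a), ready(e), ready(f)}  (25 atoms)
F2 = F1 ∪ {clear(a), clear(e), clear(f), near(a,e), near(a,f), near(b,a), near(b,e), near(b,f), near(d,a), near(d,e), near(d,f), near(e,a), near(e,f), near(f,a), near(f,e)}  (40 atoms)
goal ⊆ F2  ⇒  h_max = 2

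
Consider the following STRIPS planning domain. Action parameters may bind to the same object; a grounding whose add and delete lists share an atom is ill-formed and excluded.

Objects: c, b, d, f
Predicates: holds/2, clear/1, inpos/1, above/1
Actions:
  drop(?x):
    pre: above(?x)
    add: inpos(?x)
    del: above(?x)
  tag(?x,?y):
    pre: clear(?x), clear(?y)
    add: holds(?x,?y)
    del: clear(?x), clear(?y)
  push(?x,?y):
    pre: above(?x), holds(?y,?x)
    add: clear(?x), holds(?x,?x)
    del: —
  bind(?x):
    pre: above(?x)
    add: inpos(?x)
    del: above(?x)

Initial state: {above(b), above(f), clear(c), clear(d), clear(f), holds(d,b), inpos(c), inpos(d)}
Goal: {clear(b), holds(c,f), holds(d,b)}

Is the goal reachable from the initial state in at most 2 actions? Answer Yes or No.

Yes

1. tag(c,f)  →  {above(b), above(f), clear(d), holds(c,f), holds(d,b), inpos(c), inpos(d)}
2. push(b,d)  →  {above(b), above(f), clear(b), clear(d), holds(b,b), holds(c,f), holds(d,b), inpos(c), inpos(d)}
optimal plan length = 2; 2 ≤ 2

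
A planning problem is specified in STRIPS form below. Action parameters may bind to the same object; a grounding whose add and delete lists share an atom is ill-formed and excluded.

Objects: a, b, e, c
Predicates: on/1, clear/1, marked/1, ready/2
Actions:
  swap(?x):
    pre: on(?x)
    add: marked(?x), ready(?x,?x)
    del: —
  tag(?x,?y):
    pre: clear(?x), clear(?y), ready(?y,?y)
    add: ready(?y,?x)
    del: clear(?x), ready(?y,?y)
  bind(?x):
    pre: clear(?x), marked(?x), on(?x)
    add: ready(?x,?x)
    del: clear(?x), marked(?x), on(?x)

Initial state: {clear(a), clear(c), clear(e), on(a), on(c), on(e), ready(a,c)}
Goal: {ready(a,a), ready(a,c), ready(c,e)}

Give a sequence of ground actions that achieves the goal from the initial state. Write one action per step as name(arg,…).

1. swap(a)  →  {clear(a), clear(c), clear(e), marked(a), on(a), on(c), on(e), ready(a,a), ready(a,c)}
2. swap(c)  →  {clear(a), clear(c), clear(e), marked(a), marked(c), on(a), on(c), on(e), ready(a,a), ready(a,c), ready(c,c)}
3. tag(e,c)  →  {clear(a), clear(c), marked(a), marked(c), on(a), on(c), on(e), ready(a,a), ready(a,c), ready(c,e)}

swap(a); swap(c); tag(e,c)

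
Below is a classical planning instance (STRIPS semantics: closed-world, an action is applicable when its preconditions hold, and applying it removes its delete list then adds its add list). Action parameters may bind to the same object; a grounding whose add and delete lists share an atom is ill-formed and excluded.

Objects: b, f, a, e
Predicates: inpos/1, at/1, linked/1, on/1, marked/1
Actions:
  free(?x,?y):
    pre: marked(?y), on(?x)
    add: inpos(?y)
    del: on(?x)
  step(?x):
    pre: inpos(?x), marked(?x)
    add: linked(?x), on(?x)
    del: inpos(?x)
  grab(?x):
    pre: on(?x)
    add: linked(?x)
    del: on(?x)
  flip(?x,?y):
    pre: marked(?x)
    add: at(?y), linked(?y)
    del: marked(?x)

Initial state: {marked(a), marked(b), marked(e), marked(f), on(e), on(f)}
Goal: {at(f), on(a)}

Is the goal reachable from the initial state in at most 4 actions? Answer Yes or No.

1. free(f,a)  →  {inpos(a), marked(a), marked(b), marked(e), marked(f), on(e)}
2. step(a)  →  {linked(a), marked(a), marked(b), marked(e), marked(f), on(a), on(e)}
3. flip(b,f)  →  {at(f), linked(a), linked(f), marked(a), marked(e), marked(f), on(a), on(e)}
optimal plan length = 3; 3 ≤ 4

Yes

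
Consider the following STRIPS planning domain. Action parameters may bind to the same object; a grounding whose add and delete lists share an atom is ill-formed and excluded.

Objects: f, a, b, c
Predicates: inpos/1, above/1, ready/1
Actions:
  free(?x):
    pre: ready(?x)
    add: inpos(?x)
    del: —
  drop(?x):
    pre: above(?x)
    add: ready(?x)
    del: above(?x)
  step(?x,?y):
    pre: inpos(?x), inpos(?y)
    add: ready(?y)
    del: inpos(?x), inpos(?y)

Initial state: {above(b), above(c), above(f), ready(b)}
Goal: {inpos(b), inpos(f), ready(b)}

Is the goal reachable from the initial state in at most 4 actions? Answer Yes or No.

Yes

1. free(b)  →  {above(b), above(c), above(f), inpos(b), ready(b)}
2. drop(f)  →  {above(b), above(c), inpos(b), ready(b), ready(f)}
3. free(f)  →  {above(b), above(c), inpos(b), inpos(f), ready(b), ready(f)}
optimal plan length = 3; 3 ≤ 4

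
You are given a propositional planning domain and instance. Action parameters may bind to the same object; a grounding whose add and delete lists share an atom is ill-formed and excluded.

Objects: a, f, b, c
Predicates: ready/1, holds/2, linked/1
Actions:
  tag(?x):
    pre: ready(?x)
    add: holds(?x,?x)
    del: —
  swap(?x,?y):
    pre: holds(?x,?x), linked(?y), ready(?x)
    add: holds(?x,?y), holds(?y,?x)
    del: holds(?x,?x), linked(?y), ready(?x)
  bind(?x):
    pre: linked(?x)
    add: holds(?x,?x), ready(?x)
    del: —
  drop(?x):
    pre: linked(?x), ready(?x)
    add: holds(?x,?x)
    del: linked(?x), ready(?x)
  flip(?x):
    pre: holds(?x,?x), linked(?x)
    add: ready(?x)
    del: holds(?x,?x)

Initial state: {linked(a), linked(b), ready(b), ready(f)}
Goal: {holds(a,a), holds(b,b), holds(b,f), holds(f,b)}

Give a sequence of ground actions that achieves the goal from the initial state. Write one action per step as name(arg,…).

tag(f); tag(b); swap(f,b); bind(a)

1. tag(f)  →  {holds(f,f), linked(a), linked(b), ready(b), ready(f)}
2. tag(b)  →  {holds(b,b), holds(f,f), linked(a), linked(b), ready(b), ready(f)}
3. swap(f,b)  →  {holds(b,b), holds(b,f), holds(f,b), linked(a), ready(b)}
4. bind(a)  →  {holds(a,a), holds(b,b), holds(b,f), holds(f,b), linked(a), ready(a), ready(b)}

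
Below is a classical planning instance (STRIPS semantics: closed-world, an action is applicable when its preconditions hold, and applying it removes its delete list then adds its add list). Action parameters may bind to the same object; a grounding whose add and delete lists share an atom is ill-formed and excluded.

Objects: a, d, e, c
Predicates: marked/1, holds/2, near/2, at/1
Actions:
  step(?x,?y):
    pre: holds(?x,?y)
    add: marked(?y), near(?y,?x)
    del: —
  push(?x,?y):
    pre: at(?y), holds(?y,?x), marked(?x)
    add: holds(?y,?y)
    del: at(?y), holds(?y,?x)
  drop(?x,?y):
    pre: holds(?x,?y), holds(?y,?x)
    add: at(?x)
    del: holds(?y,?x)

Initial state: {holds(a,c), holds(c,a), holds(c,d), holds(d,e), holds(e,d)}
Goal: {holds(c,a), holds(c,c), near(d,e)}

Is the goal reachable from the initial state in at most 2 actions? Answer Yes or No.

1. step(e,d)  →  {holds(a,c), holds(c,a), holds(c,d), holds(d,e), holds(e,d), marked(d), near(d,e)}
2. drop(c,a)  →  {at(c), holds(c,a), holds(c,d), holds(d,e), holds(e,d), marked(d), near(d,e)}
3. push(d,c)  →  {holds(c,a), holds(c,c), holds(d,e), holds(e,d), marked(d), near(d,e)}
optimal plan length = 3; 3 > 2

No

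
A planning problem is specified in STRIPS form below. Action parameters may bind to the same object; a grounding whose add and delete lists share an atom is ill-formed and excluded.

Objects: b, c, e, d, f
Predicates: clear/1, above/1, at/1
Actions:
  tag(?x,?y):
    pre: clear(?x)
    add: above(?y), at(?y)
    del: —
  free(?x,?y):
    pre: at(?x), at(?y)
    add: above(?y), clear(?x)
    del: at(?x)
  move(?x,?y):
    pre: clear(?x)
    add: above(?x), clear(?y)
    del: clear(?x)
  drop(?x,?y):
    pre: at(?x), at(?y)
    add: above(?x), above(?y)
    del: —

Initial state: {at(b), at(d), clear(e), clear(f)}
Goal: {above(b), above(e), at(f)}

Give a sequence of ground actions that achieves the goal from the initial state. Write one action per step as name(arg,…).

tag(e,b); tag(e,e); tag(e,f)

1. tag(e,b)  →  {above(b), at(b), at(d), clear(e), clear(f)}
2. tag(e,e)  →  {above(b), above(e), at(b), at(d), at(e), clear(e), clear(f)}
3. tag(e,f)  →  {above(b), above(e), above(f), at(b), at(d), at(e), at(f), clear(e), clear(f)}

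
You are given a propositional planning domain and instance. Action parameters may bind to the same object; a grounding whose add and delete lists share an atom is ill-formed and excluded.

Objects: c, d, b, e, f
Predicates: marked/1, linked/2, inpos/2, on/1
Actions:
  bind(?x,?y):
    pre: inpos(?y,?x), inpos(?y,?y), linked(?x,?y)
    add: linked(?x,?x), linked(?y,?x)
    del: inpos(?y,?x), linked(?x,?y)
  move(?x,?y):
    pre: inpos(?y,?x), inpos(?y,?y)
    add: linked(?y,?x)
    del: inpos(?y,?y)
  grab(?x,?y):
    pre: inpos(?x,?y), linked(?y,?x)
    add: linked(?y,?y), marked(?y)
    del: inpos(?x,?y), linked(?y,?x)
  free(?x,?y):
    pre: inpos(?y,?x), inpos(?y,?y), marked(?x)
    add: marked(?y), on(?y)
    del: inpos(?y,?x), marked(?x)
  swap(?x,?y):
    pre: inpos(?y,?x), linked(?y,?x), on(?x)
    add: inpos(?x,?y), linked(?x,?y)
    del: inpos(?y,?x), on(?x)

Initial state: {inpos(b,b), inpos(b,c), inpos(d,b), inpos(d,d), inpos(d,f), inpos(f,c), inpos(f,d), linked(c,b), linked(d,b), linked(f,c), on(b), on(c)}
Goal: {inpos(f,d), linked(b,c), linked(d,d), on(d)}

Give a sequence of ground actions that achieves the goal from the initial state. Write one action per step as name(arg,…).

1. bind(c,b)  →  {inpos(b,b), inpos(d,b), inpos(d,d), inpos(d,f), inpos(f,c), inpos(f,d), linked(b,c), linked(c,c), linked(d,b), linked(f,c), on(b), on(c)}
2. swap(c,f)  →  {inpos(b,b), inpos(c,f), inpos(d,b), inpos(d,d), inpos(d,f), inpos(f,d), linked(b,c), linked(c,c), linked(c,f), linked(d,b), linked(f,c), on(b)}
3. grab(c,f)  →  {inpos(b,b), inpos(d,b), inpos(d,d), inpos(d,f), inpos(f,d), linked(b,c), linked(c,c), linked(c,f), linked(d,b), linked(f,f), marked(f), on(b)}
4. free(f,d)  →  {inpos(b,b), inpos(d,b), inpos(d,d), inpos(f,d), linked(b,c), linked(c,c), linked(c,f), linked(d,b), linked(f,f), marked(d), on(b), on(d)}
5. move(d,d)  →  {inpos(b,b), inpos(d,b), inpos(f,d), linked(b,c), linked(c,c), linked(c,f), linked(d,b), linked(d,d), linked(f,f), marked(d), on(b), on(d)}

bind(c,b); swap(c,f); grab(c,f); free(f,d); move(d,d)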